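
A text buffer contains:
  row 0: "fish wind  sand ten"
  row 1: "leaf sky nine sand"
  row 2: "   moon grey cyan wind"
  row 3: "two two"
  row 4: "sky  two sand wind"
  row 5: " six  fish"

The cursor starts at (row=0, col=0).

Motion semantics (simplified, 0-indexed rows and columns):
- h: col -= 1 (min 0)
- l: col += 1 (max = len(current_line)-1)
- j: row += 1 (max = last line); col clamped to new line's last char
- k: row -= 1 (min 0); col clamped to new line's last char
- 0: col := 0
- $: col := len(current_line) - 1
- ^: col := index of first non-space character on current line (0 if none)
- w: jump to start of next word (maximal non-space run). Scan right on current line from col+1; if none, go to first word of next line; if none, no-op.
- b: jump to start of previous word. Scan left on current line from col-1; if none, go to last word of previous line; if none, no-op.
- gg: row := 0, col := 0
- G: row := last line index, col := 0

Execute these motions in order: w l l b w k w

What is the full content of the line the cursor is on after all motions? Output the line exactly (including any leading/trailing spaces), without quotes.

Answer: fish wind  sand ten

Derivation:
After 1 (w): row=0 col=5 char='w'
After 2 (l): row=0 col=6 char='i'
After 3 (l): row=0 col=7 char='n'
After 4 (b): row=0 col=5 char='w'
After 5 (w): row=0 col=11 char='s'
After 6 (k): row=0 col=11 char='s'
After 7 (w): row=0 col=16 char='t'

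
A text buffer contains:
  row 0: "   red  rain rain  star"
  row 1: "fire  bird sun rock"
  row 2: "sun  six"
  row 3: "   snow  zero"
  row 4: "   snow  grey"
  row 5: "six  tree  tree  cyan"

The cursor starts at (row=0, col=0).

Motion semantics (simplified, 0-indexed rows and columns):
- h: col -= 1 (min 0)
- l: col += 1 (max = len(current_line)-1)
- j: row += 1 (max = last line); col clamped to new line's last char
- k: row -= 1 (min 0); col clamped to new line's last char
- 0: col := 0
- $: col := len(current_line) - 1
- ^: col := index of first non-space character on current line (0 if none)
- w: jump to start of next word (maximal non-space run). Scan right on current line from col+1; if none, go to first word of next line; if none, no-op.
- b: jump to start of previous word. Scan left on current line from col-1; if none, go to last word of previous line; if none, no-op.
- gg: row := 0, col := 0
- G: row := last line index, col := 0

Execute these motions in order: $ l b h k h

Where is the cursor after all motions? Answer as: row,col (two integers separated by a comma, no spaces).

Answer: 0,17

Derivation:
After 1 ($): row=0 col=22 char='r'
After 2 (l): row=0 col=22 char='r'
After 3 (b): row=0 col=19 char='s'
After 4 (h): row=0 col=18 char='_'
After 5 (k): row=0 col=18 char='_'
After 6 (h): row=0 col=17 char='_'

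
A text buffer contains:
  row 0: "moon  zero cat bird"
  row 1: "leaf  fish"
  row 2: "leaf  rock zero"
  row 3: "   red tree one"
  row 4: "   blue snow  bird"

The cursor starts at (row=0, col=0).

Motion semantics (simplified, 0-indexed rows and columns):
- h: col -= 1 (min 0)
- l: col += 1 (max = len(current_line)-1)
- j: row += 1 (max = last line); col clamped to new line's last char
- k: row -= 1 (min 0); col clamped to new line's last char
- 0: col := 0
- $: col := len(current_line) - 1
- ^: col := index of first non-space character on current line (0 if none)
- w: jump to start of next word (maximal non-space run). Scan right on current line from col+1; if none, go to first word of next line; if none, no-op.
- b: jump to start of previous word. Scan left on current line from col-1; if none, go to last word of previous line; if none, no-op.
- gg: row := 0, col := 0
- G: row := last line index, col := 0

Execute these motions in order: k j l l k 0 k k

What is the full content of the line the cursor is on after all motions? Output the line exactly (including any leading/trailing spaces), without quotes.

After 1 (k): row=0 col=0 char='m'
After 2 (j): row=1 col=0 char='l'
After 3 (l): row=1 col=1 char='e'
After 4 (l): row=1 col=2 char='a'
After 5 (k): row=0 col=2 char='o'
After 6 (0): row=0 col=0 char='m'
After 7 (k): row=0 col=0 char='m'
After 8 (k): row=0 col=0 char='m'

Answer: moon  zero cat bird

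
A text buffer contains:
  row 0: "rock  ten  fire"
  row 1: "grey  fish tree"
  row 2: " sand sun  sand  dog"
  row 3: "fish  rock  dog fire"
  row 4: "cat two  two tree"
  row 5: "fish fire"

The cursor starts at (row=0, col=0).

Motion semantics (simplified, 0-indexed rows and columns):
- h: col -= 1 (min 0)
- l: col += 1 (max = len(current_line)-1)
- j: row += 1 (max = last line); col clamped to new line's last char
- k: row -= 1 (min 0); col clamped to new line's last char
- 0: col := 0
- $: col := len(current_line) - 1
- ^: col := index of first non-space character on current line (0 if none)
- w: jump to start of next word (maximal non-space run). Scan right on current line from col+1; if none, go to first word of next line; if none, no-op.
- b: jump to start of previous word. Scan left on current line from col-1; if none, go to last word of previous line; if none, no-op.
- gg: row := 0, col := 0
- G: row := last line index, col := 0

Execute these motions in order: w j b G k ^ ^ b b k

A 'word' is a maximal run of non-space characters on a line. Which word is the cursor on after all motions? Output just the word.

After 1 (w): row=0 col=6 char='t'
After 2 (j): row=1 col=6 char='f'
After 3 (b): row=1 col=0 char='g'
After 4 (G): row=5 col=0 char='f'
After 5 (k): row=4 col=0 char='c'
After 6 (^): row=4 col=0 char='c'
After 7 (^): row=4 col=0 char='c'
After 8 (b): row=3 col=16 char='f'
After 9 (b): row=3 col=12 char='d'
After 10 (k): row=2 col=12 char='a'

Answer: sand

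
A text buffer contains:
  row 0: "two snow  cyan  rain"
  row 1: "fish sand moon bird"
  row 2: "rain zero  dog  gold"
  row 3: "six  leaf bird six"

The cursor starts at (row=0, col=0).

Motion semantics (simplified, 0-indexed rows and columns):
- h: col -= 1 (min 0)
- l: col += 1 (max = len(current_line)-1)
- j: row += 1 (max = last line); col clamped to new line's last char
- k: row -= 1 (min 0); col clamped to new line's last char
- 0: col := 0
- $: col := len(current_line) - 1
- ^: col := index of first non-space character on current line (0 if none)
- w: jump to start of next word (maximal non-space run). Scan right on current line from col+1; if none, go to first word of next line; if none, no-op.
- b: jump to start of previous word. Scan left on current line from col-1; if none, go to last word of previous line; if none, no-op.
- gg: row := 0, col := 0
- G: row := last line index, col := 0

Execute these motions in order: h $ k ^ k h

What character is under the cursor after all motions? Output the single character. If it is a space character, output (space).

After 1 (h): row=0 col=0 char='t'
After 2 ($): row=0 col=19 char='n'
After 3 (k): row=0 col=19 char='n'
After 4 (^): row=0 col=0 char='t'
After 5 (k): row=0 col=0 char='t'
After 6 (h): row=0 col=0 char='t'

Answer: t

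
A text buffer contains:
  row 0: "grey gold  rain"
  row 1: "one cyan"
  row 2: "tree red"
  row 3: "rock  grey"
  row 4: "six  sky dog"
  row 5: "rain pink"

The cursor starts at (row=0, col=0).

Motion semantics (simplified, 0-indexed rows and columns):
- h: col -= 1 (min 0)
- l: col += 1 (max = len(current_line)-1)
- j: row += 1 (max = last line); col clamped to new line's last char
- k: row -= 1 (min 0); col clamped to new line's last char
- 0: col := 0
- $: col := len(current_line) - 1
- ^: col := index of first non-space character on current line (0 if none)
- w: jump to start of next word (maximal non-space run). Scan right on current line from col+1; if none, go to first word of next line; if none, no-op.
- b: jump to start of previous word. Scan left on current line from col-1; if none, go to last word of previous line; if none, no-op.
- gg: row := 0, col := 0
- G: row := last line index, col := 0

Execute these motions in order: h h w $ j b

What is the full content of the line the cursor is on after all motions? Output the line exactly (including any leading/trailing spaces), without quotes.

After 1 (h): row=0 col=0 char='g'
After 2 (h): row=0 col=0 char='g'
After 3 (w): row=0 col=5 char='g'
After 4 ($): row=0 col=14 char='n'
After 5 (j): row=1 col=7 char='n'
After 6 (b): row=1 col=4 char='c'

Answer: one cyan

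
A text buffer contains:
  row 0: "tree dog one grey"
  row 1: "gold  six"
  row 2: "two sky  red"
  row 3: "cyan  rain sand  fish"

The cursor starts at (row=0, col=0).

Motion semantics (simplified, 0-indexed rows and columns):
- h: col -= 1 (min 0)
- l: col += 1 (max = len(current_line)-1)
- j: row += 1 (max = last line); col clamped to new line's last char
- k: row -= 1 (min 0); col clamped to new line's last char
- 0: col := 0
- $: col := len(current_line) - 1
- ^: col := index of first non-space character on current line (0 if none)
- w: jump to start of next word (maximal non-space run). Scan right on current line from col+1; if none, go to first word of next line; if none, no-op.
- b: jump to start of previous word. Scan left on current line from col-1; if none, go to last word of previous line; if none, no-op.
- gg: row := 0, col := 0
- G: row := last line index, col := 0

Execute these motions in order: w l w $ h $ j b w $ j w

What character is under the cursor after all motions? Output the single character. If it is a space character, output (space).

After 1 (w): row=0 col=5 char='d'
After 2 (l): row=0 col=6 char='o'
After 3 (w): row=0 col=9 char='o'
After 4 ($): row=0 col=16 char='y'
After 5 (h): row=0 col=15 char='e'
After 6 ($): row=0 col=16 char='y'
After 7 (j): row=1 col=8 char='x'
After 8 (b): row=1 col=6 char='s'
After 9 (w): row=2 col=0 char='t'
After 10 ($): row=2 col=11 char='d'
After 11 (j): row=3 col=11 char='s'
After 12 (w): row=3 col=17 char='f'

Answer: f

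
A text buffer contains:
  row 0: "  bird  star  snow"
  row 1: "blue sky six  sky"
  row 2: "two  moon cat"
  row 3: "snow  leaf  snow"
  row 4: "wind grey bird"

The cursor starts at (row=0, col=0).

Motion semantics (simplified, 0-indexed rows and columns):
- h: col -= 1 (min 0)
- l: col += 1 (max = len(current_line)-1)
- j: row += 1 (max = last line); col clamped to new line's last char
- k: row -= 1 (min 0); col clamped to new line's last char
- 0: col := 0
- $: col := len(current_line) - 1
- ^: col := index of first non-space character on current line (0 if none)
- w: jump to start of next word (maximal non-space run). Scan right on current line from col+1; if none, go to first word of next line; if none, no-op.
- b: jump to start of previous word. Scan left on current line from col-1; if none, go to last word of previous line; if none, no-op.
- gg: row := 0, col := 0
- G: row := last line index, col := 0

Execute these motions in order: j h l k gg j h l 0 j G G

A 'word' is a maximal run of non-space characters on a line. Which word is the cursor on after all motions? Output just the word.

After 1 (j): row=1 col=0 char='b'
After 2 (h): row=1 col=0 char='b'
After 3 (l): row=1 col=1 char='l'
After 4 (k): row=0 col=1 char='_'
After 5 (gg): row=0 col=0 char='_'
After 6 (j): row=1 col=0 char='b'
After 7 (h): row=1 col=0 char='b'
After 8 (l): row=1 col=1 char='l'
After 9 (0): row=1 col=0 char='b'
After 10 (j): row=2 col=0 char='t'
After 11 (G): row=4 col=0 char='w'
After 12 (G): row=4 col=0 char='w'

Answer: wind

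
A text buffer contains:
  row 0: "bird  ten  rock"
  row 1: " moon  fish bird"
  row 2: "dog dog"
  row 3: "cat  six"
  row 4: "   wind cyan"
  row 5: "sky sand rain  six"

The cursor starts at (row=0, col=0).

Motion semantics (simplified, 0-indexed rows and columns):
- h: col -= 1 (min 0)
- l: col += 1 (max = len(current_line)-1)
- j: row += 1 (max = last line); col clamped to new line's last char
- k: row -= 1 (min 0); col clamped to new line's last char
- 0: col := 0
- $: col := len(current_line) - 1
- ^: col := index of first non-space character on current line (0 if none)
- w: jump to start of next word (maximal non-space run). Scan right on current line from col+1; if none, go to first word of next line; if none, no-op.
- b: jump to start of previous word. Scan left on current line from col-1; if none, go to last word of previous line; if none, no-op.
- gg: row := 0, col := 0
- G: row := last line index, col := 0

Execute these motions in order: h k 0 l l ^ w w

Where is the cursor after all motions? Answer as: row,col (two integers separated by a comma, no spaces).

Answer: 0,11

Derivation:
After 1 (h): row=0 col=0 char='b'
After 2 (k): row=0 col=0 char='b'
After 3 (0): row=0 col=0 char='b'
After 4 (l): row=0 col=1 char='i'
After 5 (l): row=0 col=2 char='r'
After 6 (^): row=0 col=0 char='b'
After 7 (w): row=0 col=6 char='t'
After 8 (w): row=0 col=11 char='r'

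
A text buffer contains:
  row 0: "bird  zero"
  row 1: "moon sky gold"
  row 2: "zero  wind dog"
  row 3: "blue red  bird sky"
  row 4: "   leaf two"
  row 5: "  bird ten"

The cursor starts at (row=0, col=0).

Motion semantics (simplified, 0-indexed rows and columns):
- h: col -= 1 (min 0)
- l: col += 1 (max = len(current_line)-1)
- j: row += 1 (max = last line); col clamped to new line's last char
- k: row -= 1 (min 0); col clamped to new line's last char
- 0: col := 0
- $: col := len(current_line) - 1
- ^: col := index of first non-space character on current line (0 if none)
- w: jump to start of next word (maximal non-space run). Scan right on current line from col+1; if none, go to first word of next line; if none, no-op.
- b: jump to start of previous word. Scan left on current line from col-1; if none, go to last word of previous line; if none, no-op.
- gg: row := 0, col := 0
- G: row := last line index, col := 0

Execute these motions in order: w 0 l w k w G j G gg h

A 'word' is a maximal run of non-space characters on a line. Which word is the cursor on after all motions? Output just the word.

Answer: bird

Derivation:
After 1 (w): row=0 col=6 char='z'
After 2 (0): row=0 col=0 char='b'
After 3 (l): row=0 col=1 char='i'
After 4 (w): row=0 col=6 char='z'
After 5 (k): row=0 col=6 char='z'
After 6 (w): row=1 col=0 char='m'
After 7 (G): row=5 col=0 char='_'
After 8 (j): row=5 col=0 char='_'
After 9 (G): row=5 col=0 char='_'
After 10 (gg): row=0 col=0 char='b'
After 11 (h): row=0 col=0 char='b'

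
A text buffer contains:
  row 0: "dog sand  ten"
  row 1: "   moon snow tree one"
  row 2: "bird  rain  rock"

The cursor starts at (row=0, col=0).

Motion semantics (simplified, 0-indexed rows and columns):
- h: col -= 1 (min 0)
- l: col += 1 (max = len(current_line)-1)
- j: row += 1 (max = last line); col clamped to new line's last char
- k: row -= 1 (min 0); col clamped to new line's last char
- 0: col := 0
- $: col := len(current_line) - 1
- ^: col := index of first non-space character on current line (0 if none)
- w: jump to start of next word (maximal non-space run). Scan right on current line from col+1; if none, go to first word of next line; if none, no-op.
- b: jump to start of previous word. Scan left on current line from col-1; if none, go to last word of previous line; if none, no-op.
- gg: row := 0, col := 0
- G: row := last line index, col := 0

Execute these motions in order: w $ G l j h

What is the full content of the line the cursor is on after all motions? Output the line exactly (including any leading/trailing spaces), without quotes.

Answer: bird  rain  rock

Derivation:
After 1 (w): row=0 col=4 char='s'
After 2 ($): row=0 col=12 char='n'
After 3 (G): row=2 col=0 char='b'
After 4 (l): row=2 col=1 char='i'
After 5 (j): row=2 col=1 char='i'
After 6 (h): row=2 col=0 char='b'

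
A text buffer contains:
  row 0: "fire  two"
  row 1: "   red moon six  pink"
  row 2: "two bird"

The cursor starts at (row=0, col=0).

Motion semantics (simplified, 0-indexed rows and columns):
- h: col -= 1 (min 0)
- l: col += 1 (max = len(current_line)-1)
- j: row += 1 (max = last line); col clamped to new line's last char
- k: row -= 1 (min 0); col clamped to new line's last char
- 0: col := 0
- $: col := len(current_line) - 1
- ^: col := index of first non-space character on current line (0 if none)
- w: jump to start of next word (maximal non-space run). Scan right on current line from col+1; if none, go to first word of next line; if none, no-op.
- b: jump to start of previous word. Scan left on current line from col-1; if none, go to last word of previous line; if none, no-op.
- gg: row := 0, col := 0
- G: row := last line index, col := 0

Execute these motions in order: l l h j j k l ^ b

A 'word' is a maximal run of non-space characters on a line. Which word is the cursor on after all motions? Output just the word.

After 1 (l): row=0 col=1 char='i'
After 2 (l): row=0 col=2 char='r'
After 3 (h): row=0 col=1 char='i'
After 4 (j): row=1 col=1 char='_'
After 5 (j): row=2 col=1 char='w'
After 6 (k): row=1 col=1 char='_'
After 7 (l): row=1 col=2 char='_'
After 8 (^): row=1 col=3 char='r'
After 9 (b): row=0 col=6 char='t'

Answer: two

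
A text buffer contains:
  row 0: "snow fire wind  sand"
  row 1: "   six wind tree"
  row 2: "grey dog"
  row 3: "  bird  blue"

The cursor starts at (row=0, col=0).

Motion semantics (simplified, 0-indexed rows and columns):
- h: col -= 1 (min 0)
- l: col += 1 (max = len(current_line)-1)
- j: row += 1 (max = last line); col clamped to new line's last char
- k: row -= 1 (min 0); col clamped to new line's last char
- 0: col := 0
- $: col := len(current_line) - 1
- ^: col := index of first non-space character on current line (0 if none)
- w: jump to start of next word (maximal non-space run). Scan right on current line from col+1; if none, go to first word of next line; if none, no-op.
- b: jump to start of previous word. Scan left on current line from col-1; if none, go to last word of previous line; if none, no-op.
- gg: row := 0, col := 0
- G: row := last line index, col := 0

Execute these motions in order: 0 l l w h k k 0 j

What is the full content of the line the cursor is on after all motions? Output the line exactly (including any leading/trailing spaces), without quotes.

After 1 (0): row=0 col=0 char='s'
After 2 (l): row=0 col=1 char='n'
After 3 (l): row=0 col=2 char='o'
After 4 (w): row=0 col=5 char='f'
After 5 (h): row=0 col=4 char='_'
After 6 (k): row=0 col=4 char='_'
After 7 (k): row=0 col=4 char='_'
After 8 (0): row=0 col=0 char='s'
After 9 (j): row=1 col=0 char='_'

Answer:    six wind tree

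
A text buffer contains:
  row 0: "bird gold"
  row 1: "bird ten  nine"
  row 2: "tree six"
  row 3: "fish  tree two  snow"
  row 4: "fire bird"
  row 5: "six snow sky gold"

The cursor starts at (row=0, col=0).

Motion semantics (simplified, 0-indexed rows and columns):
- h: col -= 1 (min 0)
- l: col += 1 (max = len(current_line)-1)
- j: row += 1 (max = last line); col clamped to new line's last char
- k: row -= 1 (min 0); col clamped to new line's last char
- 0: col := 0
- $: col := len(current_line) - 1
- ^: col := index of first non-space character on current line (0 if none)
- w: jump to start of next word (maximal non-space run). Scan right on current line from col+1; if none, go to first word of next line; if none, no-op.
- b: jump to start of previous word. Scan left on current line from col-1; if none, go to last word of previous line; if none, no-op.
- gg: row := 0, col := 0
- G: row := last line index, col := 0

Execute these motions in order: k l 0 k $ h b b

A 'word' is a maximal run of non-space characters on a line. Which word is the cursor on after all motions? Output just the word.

After 1 (k): row=0 col=0 char='b'
After 2 (l): row=0 col=1 char='i'
After 3 (0): row=0 col=0 char='b'
After 4 (k): row=0 col=0 char='b'
After 5 ($): row=0 col=8 char='d'
After 6 (h): row=0 col=7 char='l'
After 7 (b): row=0 col=5 char='g'
After 8 (b): row=0 col=0 char='b'

Answer: bird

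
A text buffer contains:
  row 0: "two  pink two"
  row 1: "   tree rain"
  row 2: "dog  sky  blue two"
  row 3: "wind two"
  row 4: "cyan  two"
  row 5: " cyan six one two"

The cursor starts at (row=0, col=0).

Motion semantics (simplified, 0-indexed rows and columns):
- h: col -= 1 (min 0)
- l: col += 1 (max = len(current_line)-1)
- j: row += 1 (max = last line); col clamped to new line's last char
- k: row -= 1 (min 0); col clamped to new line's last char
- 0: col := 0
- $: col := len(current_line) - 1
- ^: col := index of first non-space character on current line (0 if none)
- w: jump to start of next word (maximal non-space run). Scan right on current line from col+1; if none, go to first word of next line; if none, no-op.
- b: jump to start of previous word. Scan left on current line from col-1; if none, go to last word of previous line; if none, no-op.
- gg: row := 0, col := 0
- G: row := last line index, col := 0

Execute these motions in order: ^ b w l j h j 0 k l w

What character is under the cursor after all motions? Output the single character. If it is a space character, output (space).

After 1 (^): row=0 col=0 char='t'
After 2 (b): row=0 col=0 char='t'
After 3 (w): row=0 col=5 char='p'
After 4 (l): row=0 col=6 char='i'
After 5 (j): row=1 col=6 char='e'
After 6 (h): row=1 col=5 char='e'
After 7 (j): row=2 col=5 char='s'
After 8 (0): row=2 col=0 char='d'
After 9 (k): row=1 col=0 char='_'
After 10 (l): row=1 col=1 char='_'
After 11 (w): row=1 col=3 char='t'

Answer: t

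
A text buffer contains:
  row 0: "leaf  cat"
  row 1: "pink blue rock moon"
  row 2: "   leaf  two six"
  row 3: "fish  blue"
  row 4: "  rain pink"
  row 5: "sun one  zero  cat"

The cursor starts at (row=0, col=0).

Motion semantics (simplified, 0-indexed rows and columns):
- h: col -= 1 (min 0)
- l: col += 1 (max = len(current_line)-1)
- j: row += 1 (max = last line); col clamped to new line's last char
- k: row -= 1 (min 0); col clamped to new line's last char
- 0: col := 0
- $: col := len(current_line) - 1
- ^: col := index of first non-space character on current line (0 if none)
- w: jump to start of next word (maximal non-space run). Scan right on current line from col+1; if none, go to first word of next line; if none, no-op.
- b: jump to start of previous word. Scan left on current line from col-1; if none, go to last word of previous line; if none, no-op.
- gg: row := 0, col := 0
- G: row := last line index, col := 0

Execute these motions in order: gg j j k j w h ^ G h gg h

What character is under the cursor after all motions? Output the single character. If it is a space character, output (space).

Answer: l

Derivation:
After 1 (gg): row=0 col=0 char='l'
After 2 (j): row=1 col=0 char='p'
After 3 (j): row=2 col=0 char='_'
After 4 (k): row=1 col=0 char='p'
After 5 (j): row=2 col=0 char='_'
After 6 (w): row=2 col=3 char='l'
After 7 (h): row=2 col=2 char='_'
After 8 (^): row=2 col=3 char='l'
After 9 (G): row=5 col=0 char='s'
After 10 (h): row=5 col=0 char='s'
After 11 (gg): row=0 col=0 char='l'
After 12 (h): row=0 col=0 char='l'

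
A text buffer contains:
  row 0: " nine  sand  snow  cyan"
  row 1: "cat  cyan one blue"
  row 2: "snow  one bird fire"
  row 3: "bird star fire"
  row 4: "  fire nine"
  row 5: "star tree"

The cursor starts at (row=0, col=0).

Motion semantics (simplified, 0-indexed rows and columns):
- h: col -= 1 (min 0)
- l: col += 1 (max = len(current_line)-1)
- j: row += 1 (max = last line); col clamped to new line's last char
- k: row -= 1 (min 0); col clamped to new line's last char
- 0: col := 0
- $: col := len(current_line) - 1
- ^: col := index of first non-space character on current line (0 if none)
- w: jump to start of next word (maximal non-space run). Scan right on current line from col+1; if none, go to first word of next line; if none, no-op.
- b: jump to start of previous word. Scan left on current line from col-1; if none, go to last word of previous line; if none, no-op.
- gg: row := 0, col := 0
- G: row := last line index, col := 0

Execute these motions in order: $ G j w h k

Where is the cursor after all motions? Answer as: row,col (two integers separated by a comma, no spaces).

After 1 ($): row=0 col=22 char='n'
After 2 (G): row=5 col=0 char='s'
After 3 (j): row=5 col=0 char='s'
After 4 (w): row=5 col=5 char='t'
After 5 (h): row=5 col=4 char='_'
After 6 (k): row=4 col=4 char='r'

Answer: 4,4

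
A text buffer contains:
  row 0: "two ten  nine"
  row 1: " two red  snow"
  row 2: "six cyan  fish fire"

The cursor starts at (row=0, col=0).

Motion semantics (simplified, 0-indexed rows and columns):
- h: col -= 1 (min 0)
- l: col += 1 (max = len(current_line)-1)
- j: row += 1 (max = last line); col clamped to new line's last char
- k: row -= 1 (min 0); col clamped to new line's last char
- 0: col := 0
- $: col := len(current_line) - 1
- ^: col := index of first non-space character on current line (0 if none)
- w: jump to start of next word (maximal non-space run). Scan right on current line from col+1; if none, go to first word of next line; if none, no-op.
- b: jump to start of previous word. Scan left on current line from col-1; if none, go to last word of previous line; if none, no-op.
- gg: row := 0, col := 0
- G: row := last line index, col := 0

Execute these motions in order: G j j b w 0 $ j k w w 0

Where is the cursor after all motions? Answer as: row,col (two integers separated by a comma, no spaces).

Answer: 2,0

Derivation:
After 1 (G): row=2 col=0 char='s'
After 2 (j): row=2 col=0 char='s'
After 3 (j): row=2 col=0 char='s'
After 4 (b): row=1 col=10 char='s'
After 5 (w): row=2 col=0 char='s'
After 6 (0): row=2 col=0 char='s'
After 7 ($): row=2 col=18 char='e'
After 8 (j): row=2 col=18 char='e'
After 9 (k): row=1 col=13 char='w'
After 10 (w): row=2 col=0 char='s'
After 11 (w): row=2 col=4 char='c'
After 12 (0): row=2 col=0 char='s'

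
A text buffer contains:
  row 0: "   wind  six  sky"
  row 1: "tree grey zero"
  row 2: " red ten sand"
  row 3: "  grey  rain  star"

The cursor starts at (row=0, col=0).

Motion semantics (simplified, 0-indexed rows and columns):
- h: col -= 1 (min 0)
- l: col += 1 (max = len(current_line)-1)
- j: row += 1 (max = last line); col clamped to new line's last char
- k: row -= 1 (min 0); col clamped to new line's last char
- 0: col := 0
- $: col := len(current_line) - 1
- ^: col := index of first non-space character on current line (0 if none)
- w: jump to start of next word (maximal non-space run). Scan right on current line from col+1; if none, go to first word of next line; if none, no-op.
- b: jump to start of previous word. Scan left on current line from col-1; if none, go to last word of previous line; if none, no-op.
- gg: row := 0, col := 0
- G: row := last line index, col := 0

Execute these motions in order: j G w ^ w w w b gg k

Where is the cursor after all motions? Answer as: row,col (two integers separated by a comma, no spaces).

Answer: 0,0

Derivation:
After 1 (j): row=1 col=0 char='t'
After 2 (G): row=3 col=0 char='_'
After 3 (w): row=3 col=2 char='g'
After 4 (^): row=3 col=2 char='g'
After 5 (w): row=3 col=8 char='r'
After 6 (w): row=3 col=14 char='s'
After 7 (w): row=3 col=14 char='s'
After 8 (b): row=3 col=8 char='r'
After 9 (gg): row=0 col=0 char='_'
After 10 (k): row=0 col=0 char='_'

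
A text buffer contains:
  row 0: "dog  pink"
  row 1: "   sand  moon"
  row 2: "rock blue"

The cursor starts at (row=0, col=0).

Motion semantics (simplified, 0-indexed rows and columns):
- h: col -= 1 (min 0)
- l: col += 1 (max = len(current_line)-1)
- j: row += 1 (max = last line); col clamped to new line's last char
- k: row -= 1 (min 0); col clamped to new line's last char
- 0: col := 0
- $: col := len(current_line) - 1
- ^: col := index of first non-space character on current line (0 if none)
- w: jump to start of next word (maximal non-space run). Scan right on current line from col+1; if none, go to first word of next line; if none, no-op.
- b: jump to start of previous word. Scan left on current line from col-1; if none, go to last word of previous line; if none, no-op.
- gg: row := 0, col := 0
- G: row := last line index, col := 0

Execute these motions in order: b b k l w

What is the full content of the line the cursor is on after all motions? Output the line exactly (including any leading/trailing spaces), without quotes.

After 1 (b): row=0 col=0 char='d'
After 2 (b): row=0 col=0 char='d'
After 3 (k): row=0 col=0 char='d'
After 4 (l): row=0 col=1 char='o'
After 5 (w): row=0 col=5 char='p'

Answer: dog  pink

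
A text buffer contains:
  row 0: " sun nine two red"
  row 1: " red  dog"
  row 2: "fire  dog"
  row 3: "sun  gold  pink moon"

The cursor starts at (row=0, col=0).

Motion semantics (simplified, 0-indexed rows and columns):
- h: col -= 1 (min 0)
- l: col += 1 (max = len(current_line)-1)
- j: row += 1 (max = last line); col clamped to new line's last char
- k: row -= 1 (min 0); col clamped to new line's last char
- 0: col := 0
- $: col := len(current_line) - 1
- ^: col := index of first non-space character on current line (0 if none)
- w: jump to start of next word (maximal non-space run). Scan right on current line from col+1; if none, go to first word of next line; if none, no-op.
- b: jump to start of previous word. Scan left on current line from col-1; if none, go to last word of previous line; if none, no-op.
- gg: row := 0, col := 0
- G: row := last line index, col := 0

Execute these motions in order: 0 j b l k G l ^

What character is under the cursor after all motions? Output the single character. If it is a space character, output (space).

Answer: s

Derivation:
After 1 (0): row=0 col=0 char='_'
After 2 (j): row=1 col=0 char='_'
After 3 (b): row=0 col=14 char='r'
After 4 (l): row=0 col=15 char='e'
After 5 (k): row=0 col=15 char='e'
After 6 (G): row=3 col=0 char='s'
After 7 (l): row=3 col=1 char='u'
After 8 (^): row=3 col=0 char='s'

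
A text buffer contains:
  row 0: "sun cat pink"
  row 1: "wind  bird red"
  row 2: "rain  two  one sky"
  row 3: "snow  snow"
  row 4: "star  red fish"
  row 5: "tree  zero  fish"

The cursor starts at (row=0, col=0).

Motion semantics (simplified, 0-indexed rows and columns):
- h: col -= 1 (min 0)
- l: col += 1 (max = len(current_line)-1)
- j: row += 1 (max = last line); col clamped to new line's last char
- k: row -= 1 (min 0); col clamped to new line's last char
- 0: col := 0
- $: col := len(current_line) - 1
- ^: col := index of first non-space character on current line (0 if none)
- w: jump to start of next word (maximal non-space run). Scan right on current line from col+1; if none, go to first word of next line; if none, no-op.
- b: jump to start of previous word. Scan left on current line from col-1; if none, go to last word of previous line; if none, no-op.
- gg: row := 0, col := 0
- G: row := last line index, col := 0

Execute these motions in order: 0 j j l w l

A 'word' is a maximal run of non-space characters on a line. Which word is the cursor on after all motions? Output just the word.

Answer: two

Derivation:
After 1 (0): row=0 col=0 char='s'
After 2 (j): row=1 col=0 char='w'
After 3 (j): row=2 col=0 char='r'
After 4 (l): row=2 col=1 char='a'
After 5 (w): row=2 col=6 char='t'
After 6 (l): row=2 col=7 char='w'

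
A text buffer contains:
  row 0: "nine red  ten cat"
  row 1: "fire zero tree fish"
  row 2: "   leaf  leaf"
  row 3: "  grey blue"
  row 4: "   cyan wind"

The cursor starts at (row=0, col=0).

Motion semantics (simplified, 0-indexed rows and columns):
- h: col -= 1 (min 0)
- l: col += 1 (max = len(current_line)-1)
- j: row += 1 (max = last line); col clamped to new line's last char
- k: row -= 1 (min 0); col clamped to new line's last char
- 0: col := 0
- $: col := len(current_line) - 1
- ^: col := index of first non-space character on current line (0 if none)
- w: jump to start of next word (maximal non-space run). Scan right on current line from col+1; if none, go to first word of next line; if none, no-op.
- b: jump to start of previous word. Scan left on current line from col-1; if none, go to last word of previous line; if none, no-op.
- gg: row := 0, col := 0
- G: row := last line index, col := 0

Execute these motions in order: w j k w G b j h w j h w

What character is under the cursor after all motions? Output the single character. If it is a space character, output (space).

Answer: w

Derivation:
After 1 (w): row=0 col=5 char='r'
After 2 (j): row=1 col=5 char='z'
After 3 (k): row=0 col=5 char='r'
After 4 (w): row=0 col=10 char='t'
After 5 (G): row=4 col=0 char='_'
After 6 (b): row=3 col=7 char='b'
After 7 (j): row=4 col=7 char='_'
After 8 (h): row=4 col=6 char='n'
After 9 (w): row=4 col=8 char='w'
After 10 (j): row=4 col=8 char='w'
After 11 (h): row=4 col=7 char='_'
After 12 (w): row=4 col=8 char='w'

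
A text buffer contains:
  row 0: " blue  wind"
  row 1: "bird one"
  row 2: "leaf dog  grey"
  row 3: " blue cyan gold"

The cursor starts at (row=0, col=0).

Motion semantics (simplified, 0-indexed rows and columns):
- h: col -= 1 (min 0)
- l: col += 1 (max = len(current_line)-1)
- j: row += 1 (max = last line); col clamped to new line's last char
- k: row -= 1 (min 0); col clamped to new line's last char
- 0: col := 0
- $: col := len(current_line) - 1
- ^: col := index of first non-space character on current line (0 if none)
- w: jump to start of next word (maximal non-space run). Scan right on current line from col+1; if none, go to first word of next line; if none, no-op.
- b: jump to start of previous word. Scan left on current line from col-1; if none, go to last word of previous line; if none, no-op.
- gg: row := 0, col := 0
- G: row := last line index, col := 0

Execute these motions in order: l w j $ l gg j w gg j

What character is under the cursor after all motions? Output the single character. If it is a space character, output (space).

Answer: b

Derivation:
After 1 (l): row=0 col=1 char='b'
After 2 (w): row=0 col=7 char='w'
After 3 (j): row=1 col=7 char='e'
After 4 ($): row=1 col=7 char='e'
After 5 (l): row=1 col=7 char='e'
After 6 (gg): row=0 col=0 char='_'
After 7 (j): row=1 col=0 char='b'
After 8 (w): row=1 col=5 char='o'
After 9 (gg): row=0 col=0 char='_'
After 10 (j): row=1 col=0 char='b'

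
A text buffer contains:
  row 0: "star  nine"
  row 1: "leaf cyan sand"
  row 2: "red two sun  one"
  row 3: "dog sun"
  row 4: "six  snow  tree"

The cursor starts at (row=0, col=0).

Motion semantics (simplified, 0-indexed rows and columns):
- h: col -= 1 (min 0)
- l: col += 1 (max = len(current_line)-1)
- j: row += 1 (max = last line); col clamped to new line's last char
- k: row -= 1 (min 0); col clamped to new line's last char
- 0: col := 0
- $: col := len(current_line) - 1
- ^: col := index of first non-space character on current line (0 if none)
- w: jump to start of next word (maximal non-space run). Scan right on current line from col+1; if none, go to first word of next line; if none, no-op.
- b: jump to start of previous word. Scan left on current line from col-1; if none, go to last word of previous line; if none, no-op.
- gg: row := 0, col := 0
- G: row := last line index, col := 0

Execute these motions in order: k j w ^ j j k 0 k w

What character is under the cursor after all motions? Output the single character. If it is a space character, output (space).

Answer: c

Derivation:
After 1 (k): row=0 col=0 char='s'
After 2 (j): row=1 col=0 char='l'
After 3 (w): row=1 col=5 char='c'
After 4 (^): row=1 col=0 char='l'
After 5 (j): row=2 col=0 char='r'
After 6 (j): row=3 col=0 char='d'
After 7 (k): row=2 col=0 char='r'
After 8 (0): row=2 col=0 char='r'
After 9 (k): row=1 col=0 char='l'
After 10 (w): row=1 col=5 char='c'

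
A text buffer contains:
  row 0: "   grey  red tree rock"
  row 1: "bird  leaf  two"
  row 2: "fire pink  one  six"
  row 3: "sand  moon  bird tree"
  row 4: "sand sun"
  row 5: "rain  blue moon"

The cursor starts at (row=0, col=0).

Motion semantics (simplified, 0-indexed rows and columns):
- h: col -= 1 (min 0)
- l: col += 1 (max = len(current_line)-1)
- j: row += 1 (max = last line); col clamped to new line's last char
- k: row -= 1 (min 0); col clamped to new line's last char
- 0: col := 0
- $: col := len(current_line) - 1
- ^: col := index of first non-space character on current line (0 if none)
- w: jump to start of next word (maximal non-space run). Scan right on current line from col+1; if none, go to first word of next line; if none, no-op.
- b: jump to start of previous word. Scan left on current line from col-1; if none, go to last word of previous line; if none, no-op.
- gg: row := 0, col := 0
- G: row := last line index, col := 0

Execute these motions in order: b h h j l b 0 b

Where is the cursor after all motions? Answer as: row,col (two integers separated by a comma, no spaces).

After 1 (b): row=0 col=0 char='_'
After 2 (h): row=0 col=0 char='_'
After 3 (h): row=0 col=0 char='_'
After 4 (j): row=1 col=0 char='b'
After 5 (l): row=1 col=1 char='i'
After 6 (b): row=1 col=0 char='b'
After 7 (0): row=1 col=0 char='b'
After 8 (b): row=0 col=18 char='r'

Answer: 0,18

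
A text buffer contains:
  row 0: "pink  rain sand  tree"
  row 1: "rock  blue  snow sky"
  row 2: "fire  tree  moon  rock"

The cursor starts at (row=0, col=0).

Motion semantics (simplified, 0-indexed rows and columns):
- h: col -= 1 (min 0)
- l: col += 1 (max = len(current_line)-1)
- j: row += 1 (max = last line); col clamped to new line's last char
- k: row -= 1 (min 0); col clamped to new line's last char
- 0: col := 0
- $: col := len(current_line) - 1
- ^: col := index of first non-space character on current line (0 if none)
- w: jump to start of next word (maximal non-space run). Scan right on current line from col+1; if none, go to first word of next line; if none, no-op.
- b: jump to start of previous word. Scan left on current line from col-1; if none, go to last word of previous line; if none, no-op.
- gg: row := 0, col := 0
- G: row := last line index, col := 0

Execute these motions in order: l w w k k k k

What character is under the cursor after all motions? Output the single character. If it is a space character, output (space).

Answer: s

Derivation:
After 1 (l): row=0 col=1 char='i'
After 2 (w): row=0 col=6 char='r'
After 3 (w): row=0 col=11 char='s'
After 4 (k): row=0 col=11 char='s'
After 5 (k): row=0 col=11 char='s'
After 6 (k): row=0 col=11 char='s'
After 7 (k): row=0 col=11 char='s'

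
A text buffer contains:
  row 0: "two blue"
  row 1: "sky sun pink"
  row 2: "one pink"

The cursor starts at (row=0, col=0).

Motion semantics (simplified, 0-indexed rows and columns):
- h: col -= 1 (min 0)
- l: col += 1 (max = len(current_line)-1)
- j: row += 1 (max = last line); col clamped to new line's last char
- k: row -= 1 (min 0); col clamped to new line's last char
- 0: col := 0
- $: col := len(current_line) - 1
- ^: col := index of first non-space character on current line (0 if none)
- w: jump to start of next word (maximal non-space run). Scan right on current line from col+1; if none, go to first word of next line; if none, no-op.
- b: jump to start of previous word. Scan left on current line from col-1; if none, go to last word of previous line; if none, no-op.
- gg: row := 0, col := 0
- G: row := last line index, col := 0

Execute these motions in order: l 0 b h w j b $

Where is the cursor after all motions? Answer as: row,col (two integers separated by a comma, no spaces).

After 1 (l): row=0 col=1 char='w'
After 2 (0): row=0 col=0 char='t'
After 3 (b): row=0 col=0 char='t'
After 4 (h): row=0 col=0 char='t'
After 5 (w): row=0 col=4 char='b'
After 6 (j): row=1 col=4 char='s'
After 7 (b): row=1 col=0 char='s'
After 8 ($): row=1 col=11 char='k'

Answer: 1,11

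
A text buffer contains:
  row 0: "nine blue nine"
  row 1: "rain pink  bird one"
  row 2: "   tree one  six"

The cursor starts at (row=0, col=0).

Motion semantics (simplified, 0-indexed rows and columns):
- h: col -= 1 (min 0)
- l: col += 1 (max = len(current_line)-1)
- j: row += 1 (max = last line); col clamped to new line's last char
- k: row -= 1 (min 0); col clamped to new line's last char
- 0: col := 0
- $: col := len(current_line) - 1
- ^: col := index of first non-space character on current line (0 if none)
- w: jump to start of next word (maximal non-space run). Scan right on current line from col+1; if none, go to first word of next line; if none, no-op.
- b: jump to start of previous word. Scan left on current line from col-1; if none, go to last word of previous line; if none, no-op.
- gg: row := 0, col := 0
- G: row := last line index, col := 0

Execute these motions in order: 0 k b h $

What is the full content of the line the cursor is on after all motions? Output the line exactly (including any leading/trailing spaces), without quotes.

After 1 (0): row=0 col=0 char='n'
After 2 (k): row=0 col=0 char='n'
After 3 (b): row=0 col=0 char='n'
After 4 (h): row=0 col=0 char='n'
After 5 ($): row=0 col=13 char='e'

Answer: nine blue nine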